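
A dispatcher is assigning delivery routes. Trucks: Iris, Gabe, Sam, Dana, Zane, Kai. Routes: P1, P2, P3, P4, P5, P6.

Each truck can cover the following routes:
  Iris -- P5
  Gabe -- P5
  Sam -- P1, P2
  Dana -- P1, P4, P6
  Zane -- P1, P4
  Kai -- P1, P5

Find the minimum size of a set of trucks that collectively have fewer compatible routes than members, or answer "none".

Take S = {Iris, Gabe}. Its neighbourhood is {P5}, so |N(S)| = 1 < |S| = 2.
No single vertex violates Hall's condition since each has at least one neighbour, so 2 is the minimum.

2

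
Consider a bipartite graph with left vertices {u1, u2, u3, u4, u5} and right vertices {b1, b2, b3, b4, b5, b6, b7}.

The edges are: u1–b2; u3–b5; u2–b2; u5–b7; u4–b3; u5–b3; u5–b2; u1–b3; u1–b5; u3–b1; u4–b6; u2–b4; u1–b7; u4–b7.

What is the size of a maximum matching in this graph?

5

A valid assignment of size 5: u1-b7, u2-b4, u3-b5, u4-b6, u5-b3.
All 5 left vertices are matched, so no larger matching exists.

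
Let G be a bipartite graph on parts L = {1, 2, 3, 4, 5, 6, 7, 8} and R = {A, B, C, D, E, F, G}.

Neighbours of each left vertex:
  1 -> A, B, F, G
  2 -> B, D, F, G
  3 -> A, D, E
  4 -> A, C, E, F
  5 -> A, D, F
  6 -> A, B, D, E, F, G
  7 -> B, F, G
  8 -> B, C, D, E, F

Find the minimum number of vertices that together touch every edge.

7

The 7 edges 1–F, 2–G, 3–E, 4–C, 5–D, 6–A, 7–B form a matching, so any vertex cover needs at least 7 vertices (one per matched edge).
Conversely {A, B, C, D, E, F, G} meets every edge and has exactly 7 vertices, so 7 is optimal.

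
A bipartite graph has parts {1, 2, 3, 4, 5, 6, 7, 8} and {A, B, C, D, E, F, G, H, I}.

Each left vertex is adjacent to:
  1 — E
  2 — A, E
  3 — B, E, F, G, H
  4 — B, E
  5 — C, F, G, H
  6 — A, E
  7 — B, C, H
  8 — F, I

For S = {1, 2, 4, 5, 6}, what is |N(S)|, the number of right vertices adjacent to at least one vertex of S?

The union of neighbours of {1, 2, 4, 5, 6} is {A, B, C, E, F, G, H}, which has 7 elements.
Since |N(S)| = 7 ≥ |S| = 5, Hall's condition holds for this subset.

7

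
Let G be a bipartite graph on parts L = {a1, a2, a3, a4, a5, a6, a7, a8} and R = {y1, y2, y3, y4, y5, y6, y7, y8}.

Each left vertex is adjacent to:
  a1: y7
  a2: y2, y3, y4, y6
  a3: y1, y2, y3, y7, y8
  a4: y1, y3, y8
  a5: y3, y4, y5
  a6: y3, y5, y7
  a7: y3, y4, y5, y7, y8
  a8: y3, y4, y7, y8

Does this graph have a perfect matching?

Yes

For example, pair a1-y7, a2-y6, a3-y2, a4-y1, a5-y4, a6-y5, a7-y8, a8-y3.
All 8 left vertices are covered.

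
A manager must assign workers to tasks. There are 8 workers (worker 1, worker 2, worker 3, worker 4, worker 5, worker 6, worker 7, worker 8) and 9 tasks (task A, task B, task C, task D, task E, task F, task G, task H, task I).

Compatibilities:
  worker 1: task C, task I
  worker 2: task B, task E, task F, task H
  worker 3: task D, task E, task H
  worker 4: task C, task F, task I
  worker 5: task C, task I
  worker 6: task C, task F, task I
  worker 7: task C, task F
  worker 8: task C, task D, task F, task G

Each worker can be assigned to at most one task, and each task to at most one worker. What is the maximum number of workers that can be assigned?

A valid assignment of size 6: worker 1–task C, worker 2–task H, worker 3–task E, worker 4–task F, worker 5–task I, worker 8–task D.
The set {worker 1, worker 4, worker 5, worker 6, worker 7} has only 3 neighbours ({task C, task F, task I}), so by Hall's theorem at most 6 of the 8 workers can be matched.

6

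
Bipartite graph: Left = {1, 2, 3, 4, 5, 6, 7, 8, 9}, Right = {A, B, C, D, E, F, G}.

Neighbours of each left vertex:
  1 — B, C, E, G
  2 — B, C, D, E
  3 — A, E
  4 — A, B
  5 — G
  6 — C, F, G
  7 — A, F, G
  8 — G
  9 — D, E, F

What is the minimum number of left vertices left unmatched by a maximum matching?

2

A valid assignment of size 7: 1→E, 2→D, 3→A, 4→B, 5→G, 6→C, 7→F.
The set {1, 2, 3, 4, 5, 6, 7, 8, 9} has only 7 neighbours ({A, B, C, D, E, F, G}), so by Hall's theorem at most 7 of the 9 left vertices can be matched.
That matches 7 of the 9, leaving 2 unmatched; no matching can do better.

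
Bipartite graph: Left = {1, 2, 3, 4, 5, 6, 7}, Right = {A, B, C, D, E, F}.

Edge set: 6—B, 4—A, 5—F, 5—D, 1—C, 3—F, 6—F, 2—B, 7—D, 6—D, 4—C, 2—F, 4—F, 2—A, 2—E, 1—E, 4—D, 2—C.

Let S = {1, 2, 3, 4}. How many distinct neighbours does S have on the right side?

The union of neighbours of {1, 2, 3, 4} is {A, B, C, D, E, F}, which has 6 elements.
Since |N(S)| = 6 ≥ |S| = 4, Hall's condition holds for this subset.

6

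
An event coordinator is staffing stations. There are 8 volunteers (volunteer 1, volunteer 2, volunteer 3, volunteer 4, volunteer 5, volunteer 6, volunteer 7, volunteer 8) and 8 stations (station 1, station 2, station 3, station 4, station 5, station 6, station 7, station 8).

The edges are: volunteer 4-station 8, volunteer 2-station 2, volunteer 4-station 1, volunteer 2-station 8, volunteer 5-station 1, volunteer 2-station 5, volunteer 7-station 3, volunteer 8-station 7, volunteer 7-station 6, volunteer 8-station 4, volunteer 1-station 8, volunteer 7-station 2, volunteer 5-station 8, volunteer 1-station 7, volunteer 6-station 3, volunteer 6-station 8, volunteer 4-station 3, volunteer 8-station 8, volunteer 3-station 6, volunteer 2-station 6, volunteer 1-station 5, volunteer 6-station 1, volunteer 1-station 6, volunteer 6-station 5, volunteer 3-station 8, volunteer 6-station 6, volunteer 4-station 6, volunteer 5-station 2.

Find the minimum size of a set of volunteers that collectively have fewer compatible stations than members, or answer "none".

A matching saturating every volunteer exists, for instance volunteer 1→station 7, volunteer 2→station 8, volunteer 3→station 6, volunteer 4→station 3, volunteer 5→station 1, volunteer 6→station 5, volunteer 7→station 2, volunteer 8→station 4.
By Hall's marriage theorem, this means |N(S)| ≥ |S| for every subset S, so no violating subset exists.

none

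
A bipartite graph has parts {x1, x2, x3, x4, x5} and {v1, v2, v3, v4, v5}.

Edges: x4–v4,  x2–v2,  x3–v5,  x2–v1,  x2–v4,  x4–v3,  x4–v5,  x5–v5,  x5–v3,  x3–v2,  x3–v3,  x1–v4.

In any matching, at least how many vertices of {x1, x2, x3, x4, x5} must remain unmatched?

For example, pair x1–v4, x2–v1, x3–v2, x4–v5, x5–v3.
This saturates every left vertex, so 5 is the maximum.
That matches 5 of the 5, leaving 0 unmatched; no matching can do better.

0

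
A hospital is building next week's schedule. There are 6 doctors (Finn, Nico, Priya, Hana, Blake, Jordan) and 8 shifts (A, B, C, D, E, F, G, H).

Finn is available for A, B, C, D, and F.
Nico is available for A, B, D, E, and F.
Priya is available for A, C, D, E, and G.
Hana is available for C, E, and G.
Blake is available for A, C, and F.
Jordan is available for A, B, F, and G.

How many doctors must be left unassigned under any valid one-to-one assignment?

0

A valid assignment of size 6: Finn-A, Nico-E, Priya-G, Hana-C, Blake-F, Jordan-B.
This saturates every doctor, so 6 is the maximum.
That matches 6 of the 6, leaving 0 unmatched; no matching can do better.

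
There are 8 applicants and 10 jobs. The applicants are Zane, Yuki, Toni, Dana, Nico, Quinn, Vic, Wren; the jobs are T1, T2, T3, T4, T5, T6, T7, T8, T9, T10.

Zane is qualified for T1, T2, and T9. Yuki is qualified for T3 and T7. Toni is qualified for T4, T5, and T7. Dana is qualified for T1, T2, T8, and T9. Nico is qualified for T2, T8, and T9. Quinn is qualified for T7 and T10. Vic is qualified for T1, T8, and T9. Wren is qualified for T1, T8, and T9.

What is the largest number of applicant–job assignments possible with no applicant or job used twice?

7

For example, pair Zane→T2, Yuki→T3, Toni→T7, Dana→T1, Nico→T8, Quinn→T10, Vic→T9.
The set {Zane, Dana, Nico, Vic, Wren} has only 4 neighbours ({T1, T2, T8, T9}), so by Hall's theorem at most 7 of the 8 applicants can be matched.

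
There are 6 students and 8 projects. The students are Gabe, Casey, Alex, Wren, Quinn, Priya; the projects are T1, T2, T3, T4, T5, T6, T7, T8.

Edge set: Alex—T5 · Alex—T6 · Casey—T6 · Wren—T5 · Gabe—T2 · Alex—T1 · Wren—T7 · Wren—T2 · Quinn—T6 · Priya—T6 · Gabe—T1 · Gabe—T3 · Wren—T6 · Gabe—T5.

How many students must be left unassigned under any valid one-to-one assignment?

For example, pair Gabe–T2, Casey–T6, Alex–T5, Wren–T7.
The set {Casey, Quinn, Priya} has only 1 neighbour ({T6}), so by Hall's theorem at most 4 of the 6 students can be matched.
That matches 4 of the 6, leaving 2 unmatched; no matching can do better.

2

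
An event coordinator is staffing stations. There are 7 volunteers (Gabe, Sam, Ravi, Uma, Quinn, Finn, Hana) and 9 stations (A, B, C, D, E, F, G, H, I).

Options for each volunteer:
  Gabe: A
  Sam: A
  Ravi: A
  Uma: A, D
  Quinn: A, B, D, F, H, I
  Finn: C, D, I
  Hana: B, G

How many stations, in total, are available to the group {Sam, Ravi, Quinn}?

The union of neighbours of {Sam, Ravi, Quinn} is {A, B, D, F, H, I}, which has 6 elements.
Since |N(S)| = 6 ≥ |S| = 3, Hall's condition holds for this subset.

6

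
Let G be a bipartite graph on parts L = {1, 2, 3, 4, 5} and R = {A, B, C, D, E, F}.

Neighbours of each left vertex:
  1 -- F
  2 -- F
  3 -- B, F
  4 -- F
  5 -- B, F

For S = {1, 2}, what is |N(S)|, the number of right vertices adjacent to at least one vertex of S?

The union of neighbours of {1, 2} is {F}, which has 1 element.
Since |N(S)| = 1 < |S| = 2, Hall's condition fails for this subset.

1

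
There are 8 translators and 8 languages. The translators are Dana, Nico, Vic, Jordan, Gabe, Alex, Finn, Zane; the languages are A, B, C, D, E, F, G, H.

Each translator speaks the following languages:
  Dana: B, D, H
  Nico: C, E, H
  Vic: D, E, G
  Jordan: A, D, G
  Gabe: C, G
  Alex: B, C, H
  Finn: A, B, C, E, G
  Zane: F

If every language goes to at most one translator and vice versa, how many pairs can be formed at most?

For example, pair Dana→B, Nico→E, Vic→D, Jordan→A, Gabe→C, Alex→H, Finn→G, Zane→F.
All 8 translators are matched, so no larger matching exists.

8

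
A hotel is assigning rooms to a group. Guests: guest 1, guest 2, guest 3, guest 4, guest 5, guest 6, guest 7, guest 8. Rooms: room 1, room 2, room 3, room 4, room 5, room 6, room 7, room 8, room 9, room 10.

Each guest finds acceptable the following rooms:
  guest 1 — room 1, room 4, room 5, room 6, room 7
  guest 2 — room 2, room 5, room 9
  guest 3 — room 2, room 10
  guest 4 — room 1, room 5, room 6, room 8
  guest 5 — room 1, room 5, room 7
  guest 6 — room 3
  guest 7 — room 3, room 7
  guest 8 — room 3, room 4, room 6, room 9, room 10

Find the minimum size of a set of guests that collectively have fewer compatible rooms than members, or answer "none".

A matching saturating every guest exists, for instance guest 1→room 5, guest 2→room 9, guest 3→room 10, guest 4→room 8, guest 5→room 1, guest 6→room 3, guest 7→room 7, guest 8→room 4.
By Hall's marriage theorem, this means |N(S)| ≥ |S| for every subset S, so no violating subset exists.

none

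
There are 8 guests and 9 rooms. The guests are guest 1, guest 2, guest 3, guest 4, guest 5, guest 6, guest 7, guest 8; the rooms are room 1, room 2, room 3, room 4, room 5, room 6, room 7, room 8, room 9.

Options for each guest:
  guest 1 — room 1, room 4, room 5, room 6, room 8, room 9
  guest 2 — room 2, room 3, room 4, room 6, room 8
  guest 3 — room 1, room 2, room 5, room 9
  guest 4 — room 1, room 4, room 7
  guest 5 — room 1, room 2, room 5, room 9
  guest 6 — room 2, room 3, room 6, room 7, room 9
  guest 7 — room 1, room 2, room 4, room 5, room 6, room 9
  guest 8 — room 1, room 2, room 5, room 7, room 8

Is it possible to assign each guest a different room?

Yes

A valid assignment of size 8: guest 1–room 4, guest 2–room 3, guest 3–room 9, guest 4–room 7, guest 5–room 1, guest 6–room 2, guest 7–room 5, guest 8–room 8.
Every guest is matched, so this matching saturates all of them.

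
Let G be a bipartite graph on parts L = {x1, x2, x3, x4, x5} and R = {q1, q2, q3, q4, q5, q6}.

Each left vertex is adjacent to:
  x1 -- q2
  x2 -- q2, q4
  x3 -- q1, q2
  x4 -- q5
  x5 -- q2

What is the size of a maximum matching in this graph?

One maximum matching: x1→q2, x2→q4, x3→q1, x4→q5.
The set {x1, x5} has only 1 neighbour ({q2}), so by Hall's theorem at most 4 of the 5 left vertices can be matched.

4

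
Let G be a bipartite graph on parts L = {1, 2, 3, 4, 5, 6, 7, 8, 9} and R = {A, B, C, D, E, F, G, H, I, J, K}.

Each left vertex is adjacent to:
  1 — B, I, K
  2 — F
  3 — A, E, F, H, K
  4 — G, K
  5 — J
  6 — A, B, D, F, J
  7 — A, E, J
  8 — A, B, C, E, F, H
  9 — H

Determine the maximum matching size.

9

One maximum matching: 1-B, 2-F, 3-K, 4-G, 5-J, 6-A, 7-E, 8-C, 9-H.
This saturates every left vertex, so 9 is the maximum.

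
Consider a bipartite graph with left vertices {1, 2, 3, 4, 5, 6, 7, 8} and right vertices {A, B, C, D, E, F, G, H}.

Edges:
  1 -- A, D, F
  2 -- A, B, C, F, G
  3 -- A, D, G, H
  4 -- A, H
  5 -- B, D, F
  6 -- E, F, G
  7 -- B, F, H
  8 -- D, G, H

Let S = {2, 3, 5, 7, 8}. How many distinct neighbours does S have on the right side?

7

The union of neighbours of {2, 3, 5, 7, 8} is {A, B, C, D, F, G, H}, which has 7 elements.
Since |N(S)| = 7 ≥ |S| = 5, Hall's condition holds for this subset.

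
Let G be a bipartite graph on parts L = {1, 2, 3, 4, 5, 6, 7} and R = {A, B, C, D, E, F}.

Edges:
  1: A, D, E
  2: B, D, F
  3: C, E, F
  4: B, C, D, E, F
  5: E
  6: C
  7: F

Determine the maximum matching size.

One maximum matching: 1→A, 2→B, 3→F, 4→D, 5→E, 6→C.
The set {3, 5, 6, 7} has only 3 neighbours ({C, E, F}), so by Hall's theorem at most 6 of the 7 left vertices can be matched.

6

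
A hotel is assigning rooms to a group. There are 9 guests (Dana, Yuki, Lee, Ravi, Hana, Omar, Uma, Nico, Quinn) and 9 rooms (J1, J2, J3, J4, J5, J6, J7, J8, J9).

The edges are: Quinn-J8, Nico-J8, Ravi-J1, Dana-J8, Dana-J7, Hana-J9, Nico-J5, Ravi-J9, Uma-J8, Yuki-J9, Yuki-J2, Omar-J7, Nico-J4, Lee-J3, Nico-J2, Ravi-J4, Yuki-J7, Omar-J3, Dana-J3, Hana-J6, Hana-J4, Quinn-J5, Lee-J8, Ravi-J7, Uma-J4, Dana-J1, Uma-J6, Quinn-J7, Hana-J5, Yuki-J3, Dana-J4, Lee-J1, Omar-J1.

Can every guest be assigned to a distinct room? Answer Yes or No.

Yes

For example, pair Dana→J4, Yuki→J2, Lee→J3, Ravi→J9, Hana→J6, Omar→J1, Uma→J8, Nico→J5, Quinn→J7.
All 9 guests are covered.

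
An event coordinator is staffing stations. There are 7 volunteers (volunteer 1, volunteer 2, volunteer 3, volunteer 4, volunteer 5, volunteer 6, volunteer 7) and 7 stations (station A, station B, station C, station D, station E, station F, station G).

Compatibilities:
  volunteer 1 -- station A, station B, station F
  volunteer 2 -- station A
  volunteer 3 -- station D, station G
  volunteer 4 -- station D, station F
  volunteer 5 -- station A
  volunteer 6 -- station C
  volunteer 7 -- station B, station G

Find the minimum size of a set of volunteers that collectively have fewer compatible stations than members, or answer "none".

2

Take S = {volunteer 2, volunteer 5}. Its neighbourhood is {station A}, so |N(S)| = 1 < |S| = 2.
No single vertex violates Hall's condition since each has at least one neighbour, so 2 is the minimum.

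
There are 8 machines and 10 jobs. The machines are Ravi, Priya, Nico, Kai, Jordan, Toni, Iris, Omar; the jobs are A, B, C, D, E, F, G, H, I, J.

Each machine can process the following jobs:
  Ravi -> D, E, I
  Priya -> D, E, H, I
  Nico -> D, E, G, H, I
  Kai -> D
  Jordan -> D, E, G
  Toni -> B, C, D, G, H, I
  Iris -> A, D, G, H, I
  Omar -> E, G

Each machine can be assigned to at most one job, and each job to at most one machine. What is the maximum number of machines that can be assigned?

7

For example, pair Ravi-I, Priya-H, Nico-G, Kai-D, Jordan-E, Toni-B, Iris-A.
The set {Ravi, Priya, Nico, Kai, Jordan, Omar} has only 5 neighbours ({D, E, G, H, I}), so by Hall's theorem at most 7 of the 8 machines can be matched.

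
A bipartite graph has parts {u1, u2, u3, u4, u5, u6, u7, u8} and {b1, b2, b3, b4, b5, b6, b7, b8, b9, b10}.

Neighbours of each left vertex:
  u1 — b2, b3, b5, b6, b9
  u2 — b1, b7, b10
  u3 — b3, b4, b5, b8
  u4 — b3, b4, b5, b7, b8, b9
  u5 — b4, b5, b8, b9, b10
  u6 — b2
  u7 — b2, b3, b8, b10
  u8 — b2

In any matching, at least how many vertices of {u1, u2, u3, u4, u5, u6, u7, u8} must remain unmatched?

One maximum matching: u1–b6, u2–b1, u3–b8, u4–b7, u5–b5, u6–b2, u7–b3.
The set {u6, u8} has only 1 neighbour ({b2}), so by Hall's theorem at most 7 of the 8 left vertices can be matched.
That matches 7 of the 8, leaving 1 unmatched; no matching can do better.

1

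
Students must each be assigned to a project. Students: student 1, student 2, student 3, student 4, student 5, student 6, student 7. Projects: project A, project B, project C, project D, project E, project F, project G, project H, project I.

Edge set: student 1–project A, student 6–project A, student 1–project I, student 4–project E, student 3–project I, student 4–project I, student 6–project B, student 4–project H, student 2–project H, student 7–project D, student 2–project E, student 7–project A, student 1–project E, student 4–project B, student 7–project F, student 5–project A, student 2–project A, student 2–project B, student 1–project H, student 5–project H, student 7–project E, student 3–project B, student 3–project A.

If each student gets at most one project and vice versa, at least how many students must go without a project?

1

A valid assignment of size 6: student 1-project H, student 2-project B, student 3-project I, student 4-project E, student 5-project A, student 7-project F.
The set {student 1, student 2, student 3, student 4, student 5, student 6} has only 5 neighbours ({project A, project B, project E, project H, project I}), so by Hall's theorem at most 6 of the 7 students can be matched.
That matches 6 of the 7, leaving 1 unmatched; no matching can do better.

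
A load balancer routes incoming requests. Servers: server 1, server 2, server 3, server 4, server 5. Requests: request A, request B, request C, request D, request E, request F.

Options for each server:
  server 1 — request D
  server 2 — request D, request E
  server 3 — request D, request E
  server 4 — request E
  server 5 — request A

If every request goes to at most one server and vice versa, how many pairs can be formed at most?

3

A valid assignment of size 3: server 1→request D, server 2→request E, server 5→request A.
The set {server 1, server 2, server 3, server 4} has only 2 neighbours ({request D, request E}), so by Hall's theorem at most 3 of the 5 servers can be matched.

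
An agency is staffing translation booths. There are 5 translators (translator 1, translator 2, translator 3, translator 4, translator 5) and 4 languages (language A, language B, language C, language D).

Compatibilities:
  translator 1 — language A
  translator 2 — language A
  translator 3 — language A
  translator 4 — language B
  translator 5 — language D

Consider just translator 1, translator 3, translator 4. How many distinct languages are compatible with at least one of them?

2

The union of neighbours of {translator 1, translator 3, translator 4} is {language A, language B}, which has 2 elements.
Since |N(S)| = 2 < |S| = 3, Hall's condition fails for this subset.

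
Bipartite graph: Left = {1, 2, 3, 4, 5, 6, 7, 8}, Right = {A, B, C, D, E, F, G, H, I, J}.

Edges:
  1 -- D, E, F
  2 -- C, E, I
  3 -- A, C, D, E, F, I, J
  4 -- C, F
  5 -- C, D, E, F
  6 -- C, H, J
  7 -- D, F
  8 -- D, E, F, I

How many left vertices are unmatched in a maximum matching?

A valid assignment of size 7: 1–D, 2–I, 3–A, 4–C, 5–E, 6–J, 7–F.
The set {1, 2, 4, 5, 7, 8} has only 5 neighbours ({C, D, E, F, I}), so by Hall's theorem at most 7 of the 8 left vertices can be matched.
That matches 7 of the 8, leaving 1 unmatched; no matching can do better.

1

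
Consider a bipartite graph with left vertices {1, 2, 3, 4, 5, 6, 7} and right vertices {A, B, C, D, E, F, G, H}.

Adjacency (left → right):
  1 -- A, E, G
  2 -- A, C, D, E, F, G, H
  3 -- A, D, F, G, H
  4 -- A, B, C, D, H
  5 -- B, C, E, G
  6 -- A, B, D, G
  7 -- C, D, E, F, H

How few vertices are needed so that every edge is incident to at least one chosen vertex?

7

The 7 edges 1–A, 2–H, 3–F, 4–D, 5–B, 6–G, 7–E form a matching, so any vertex cover needs at least 7 vertices (one per matched edge).
Conversely {1, 2, 3, 4, 5, 6, 7} meets every edge and has exactly 7 vertices, so 7 is optimal.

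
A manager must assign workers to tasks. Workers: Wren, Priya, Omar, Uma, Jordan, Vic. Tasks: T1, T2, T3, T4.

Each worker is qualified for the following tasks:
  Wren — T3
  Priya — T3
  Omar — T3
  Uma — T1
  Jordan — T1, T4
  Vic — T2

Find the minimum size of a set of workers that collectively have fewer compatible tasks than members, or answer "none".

2

Take S = {Wren, Priya}. Its neighbourhood is {T3}, so |N(S)| = 1 < |S| = 2.
No single vertex violates Hall's condition since each has at least one neighbour, so 2 is the minimum.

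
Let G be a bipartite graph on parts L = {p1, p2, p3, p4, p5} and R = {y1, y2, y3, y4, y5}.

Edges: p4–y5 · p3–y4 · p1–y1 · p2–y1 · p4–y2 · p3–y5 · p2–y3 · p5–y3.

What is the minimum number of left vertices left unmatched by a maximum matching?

1

A valid assignment of size 4: p1→y1, p2→y3, p3→y4, p4→y2.
The set {p1, p2, p5} has only 2 neighbours ({y1, y3}), so by Hall's theorem at most 4 of the 5 left vertices can be matched.
That matches 4 of the 5, leaving 1 unmatched; no matching can do better.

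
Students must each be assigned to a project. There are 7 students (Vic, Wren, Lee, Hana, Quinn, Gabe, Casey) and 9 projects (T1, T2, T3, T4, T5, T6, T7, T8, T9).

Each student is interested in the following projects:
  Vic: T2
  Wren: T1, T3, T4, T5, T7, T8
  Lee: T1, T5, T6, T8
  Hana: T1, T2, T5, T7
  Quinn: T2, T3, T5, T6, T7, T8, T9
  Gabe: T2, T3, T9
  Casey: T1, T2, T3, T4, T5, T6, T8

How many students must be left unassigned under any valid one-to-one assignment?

0

A valid assignment of size 7: Vic–T2, Wren–T7, Lee–T8, Hana–T1, Quinn–T5, Gabe–T9, Casey–T4.
This saturates every student, so 7 is the maximum.
That matches 7 of the 7, leaving 0 unmatched; no matching can do better.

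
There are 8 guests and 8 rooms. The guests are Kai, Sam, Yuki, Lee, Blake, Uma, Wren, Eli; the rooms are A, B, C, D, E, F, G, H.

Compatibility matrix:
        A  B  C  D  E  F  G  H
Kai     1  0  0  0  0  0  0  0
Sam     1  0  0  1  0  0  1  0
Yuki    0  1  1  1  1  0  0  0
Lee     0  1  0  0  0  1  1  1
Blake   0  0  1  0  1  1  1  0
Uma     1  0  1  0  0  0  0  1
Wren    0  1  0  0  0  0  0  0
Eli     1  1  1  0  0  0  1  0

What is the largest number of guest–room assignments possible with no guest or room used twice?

8

For example, pair Kai-A, Sam-G, Yuki-D, Lee-F, Blake-E, Uma-H, Wren-B, Eli-C.
This saturates every guest, so 8 is the maximum.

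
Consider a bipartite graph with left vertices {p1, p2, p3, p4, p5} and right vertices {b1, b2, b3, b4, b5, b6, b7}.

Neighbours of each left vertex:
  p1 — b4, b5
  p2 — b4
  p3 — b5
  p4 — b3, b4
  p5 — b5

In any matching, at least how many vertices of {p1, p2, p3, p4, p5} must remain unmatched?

One maximum matching: p1→b5, p2→b4, p4→b3.
The set {p1, p2, p3, p5} has only 2 neighbours ({b4, b5}), so by Hall's theorem at most 3 of the 5 left vertices can be matched.
That matches 3 of the 5, leaving 2 unmatched; no matching can do better.

2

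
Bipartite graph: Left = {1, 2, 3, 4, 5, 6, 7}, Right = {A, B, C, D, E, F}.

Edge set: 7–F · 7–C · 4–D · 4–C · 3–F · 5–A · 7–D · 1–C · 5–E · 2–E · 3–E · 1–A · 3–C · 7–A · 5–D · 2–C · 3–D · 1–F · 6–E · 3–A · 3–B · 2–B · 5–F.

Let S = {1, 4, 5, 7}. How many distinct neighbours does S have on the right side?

The union of neighbours of {1, 4, 5, 7} is {A, C, D, E, F}, which has 5 elements.
Since |N(S)| = 5 ≥ |S| = 4, Hall's condition holds for this subset.

5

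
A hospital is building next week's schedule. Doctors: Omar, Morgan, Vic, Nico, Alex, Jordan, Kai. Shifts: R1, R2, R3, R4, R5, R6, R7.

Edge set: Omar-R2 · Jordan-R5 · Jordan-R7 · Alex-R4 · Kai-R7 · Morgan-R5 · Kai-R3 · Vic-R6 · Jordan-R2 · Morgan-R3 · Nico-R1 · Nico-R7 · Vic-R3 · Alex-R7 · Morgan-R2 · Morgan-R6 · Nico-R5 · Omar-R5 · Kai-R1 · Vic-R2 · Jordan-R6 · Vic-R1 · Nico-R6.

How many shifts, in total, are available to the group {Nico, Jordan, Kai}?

6

The union of neighbours of {Nico, Jordan, Kai} is {R1, R2, R3, R5, R6, R7}, which has 6 elements.
Since |N(S)| = 6 ≥ |S| = 3, Hall's condition holds for this subset.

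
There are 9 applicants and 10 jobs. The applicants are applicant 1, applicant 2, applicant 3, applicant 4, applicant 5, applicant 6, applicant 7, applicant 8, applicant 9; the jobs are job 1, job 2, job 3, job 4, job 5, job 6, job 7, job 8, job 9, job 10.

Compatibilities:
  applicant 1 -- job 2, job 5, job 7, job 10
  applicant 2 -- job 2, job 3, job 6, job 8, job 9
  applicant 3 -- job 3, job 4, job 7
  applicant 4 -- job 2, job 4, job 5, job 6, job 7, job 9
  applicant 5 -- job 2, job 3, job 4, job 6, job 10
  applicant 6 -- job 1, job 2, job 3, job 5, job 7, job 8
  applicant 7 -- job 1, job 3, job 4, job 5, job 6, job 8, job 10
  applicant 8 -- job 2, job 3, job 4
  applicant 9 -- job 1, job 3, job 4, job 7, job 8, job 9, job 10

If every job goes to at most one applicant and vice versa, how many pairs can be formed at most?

9

For example, pair applicant 1→job 10, applicant 2→job 8, applicant 3→job 3, applicant 4→job 5, applicant 5→job 4, applicant 6→job 7, applicant 7→job 1, applicant 8→job 2, applicant 9→job 9.
This saturates every applicant, so 9 is the maximum.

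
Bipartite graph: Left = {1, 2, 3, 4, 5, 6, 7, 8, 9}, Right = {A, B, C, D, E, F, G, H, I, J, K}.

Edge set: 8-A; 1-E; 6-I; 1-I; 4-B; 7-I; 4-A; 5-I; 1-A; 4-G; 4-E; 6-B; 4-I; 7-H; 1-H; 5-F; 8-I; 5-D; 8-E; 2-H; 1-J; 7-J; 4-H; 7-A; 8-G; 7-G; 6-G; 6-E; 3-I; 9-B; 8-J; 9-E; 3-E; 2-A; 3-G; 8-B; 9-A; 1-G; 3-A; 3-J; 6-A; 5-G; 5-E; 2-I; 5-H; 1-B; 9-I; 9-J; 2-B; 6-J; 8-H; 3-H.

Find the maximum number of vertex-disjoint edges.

For example, pair 1–H, 2–I, 3–E, 4–B, 5–F, 6–A, 7–G, 8–J.
The set {1, 2, 3, 4, 6, 7, 8, 9} has only 7 neighbours ({A, B, E, G, H, I, J}), so by Hall's theorem at most 8 of the 9 left vertices can be matched.

8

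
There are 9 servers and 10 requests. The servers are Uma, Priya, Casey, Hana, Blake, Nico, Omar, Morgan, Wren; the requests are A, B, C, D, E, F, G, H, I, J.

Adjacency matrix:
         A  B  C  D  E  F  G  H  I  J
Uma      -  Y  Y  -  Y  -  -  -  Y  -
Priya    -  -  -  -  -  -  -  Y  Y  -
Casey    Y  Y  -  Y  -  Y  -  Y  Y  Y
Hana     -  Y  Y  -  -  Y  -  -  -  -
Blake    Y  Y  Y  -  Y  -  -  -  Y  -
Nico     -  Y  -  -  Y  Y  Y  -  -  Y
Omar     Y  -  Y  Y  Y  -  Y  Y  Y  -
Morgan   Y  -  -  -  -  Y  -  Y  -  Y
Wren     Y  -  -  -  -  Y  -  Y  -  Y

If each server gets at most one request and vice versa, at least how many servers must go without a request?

For example, pair Uma–E, Priya–I, Casey–B, Hana–F, Blake–C, Nico–G, Omar–A, Morgan–J, Wren–H.
This saturates every server, so 9 is the maximum.
That matches 9 of the 9, leaving 0 unmatched; no matching can do better.

0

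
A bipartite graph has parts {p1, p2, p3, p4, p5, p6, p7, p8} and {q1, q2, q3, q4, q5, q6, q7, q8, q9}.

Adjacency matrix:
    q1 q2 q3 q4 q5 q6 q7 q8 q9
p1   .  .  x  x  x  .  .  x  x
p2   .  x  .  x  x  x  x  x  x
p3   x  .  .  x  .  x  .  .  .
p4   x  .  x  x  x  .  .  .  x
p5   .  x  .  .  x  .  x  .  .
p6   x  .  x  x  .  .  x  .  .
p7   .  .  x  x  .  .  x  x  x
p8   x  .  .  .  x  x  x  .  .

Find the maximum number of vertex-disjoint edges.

For example, pair p1→q8, p2→q9, p3→q1, p4→q3, p5→q2, p6→q7, p7→q4, p8→q6.
All 8 left vertices are matched, so no larger matching exists.

8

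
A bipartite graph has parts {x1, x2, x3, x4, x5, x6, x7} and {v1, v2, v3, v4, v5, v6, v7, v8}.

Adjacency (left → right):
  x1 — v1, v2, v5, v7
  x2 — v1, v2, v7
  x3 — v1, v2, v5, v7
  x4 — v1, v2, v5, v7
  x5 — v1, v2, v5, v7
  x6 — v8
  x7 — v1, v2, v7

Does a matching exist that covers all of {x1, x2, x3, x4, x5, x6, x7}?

The set {x1, x2, x3, x4, x5, x7} has only 4 neighbours ({v1, v2, v5, v7}), so by Hall's theorem at most 5 of the 7 left vertices can be matched.
Hence no matching covers every left vertex.

No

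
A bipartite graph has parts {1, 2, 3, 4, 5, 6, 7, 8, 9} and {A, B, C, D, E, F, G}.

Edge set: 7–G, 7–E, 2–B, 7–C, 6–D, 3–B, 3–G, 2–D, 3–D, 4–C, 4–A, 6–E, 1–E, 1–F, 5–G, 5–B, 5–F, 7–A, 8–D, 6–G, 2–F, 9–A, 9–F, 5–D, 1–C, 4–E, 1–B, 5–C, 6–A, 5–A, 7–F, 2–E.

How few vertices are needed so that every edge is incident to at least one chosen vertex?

{A, B, C, D, E, F, G} is a vertex cover of size 7: every edge has an endpoint in this set.
No smaller cover exists because 1–F, 2–E, 3–B, 4–C, 5–A, 6–D, 7–G is a matching of size 7, and a cover must include an endpoint of each of these disjoint edges (König's theorem).

7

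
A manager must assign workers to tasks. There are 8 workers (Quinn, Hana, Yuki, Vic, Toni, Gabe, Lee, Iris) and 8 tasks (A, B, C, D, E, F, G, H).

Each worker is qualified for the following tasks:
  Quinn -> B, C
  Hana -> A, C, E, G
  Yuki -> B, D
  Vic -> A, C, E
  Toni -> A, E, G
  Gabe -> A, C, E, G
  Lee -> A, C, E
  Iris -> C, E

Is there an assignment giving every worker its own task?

No

The set {Hana, Vic, Toni, Gabe, Lee, Iris} has only 4 neighbours ({A, C, E, G}), so by Hall's theorem at most 6 of the 8 workers can be matched.
Hence no matching covers every worker.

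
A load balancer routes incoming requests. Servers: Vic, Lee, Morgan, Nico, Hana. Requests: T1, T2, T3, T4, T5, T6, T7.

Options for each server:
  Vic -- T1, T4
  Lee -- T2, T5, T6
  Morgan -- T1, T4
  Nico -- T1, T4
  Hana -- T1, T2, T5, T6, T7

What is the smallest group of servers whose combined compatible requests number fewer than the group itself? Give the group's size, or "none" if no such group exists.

Take S = {Vic, Morgan, Nico}. Its neighbourhood is {T1, T4}, so |N(S)| = 2 < |S| = 3.
Every subset of size less than 3 has at least as many neighbours as members, so 3 is the minimum.

3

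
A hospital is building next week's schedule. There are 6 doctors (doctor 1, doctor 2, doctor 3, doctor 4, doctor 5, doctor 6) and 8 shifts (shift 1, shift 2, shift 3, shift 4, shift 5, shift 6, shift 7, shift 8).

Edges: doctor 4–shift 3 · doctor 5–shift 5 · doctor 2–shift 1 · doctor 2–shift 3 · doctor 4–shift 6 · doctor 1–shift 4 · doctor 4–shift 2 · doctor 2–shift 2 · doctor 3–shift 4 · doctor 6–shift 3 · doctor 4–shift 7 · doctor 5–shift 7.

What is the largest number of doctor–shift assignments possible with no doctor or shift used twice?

5

A valid assignment of size 5: doctor 1→shift 4, doctor 2→shift 2, doctor 4→shift 6, doctor 5→shift 5, doctor 6→shift 3.
The set {doctor 1, doctor 3} has only 1 neighbour ({shift 4}), so by Hall's theorem at most 5 of the 6 doctors can be matched.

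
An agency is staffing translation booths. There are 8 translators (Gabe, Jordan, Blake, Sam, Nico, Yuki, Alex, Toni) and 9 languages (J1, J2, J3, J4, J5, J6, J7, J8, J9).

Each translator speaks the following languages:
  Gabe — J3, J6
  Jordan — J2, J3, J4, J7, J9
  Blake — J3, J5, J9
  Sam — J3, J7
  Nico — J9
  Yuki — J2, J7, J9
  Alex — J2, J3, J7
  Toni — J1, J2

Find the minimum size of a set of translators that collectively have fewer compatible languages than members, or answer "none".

A matching saturating every translator exists, for instance Gabe→J6, Jordan→J4, Blake→J5, Sam→J7, Nico→J9, Yuki→J2, Alex→J3, Toni→J1.
By Hall's marriage theorem, this means |N(S)| ≥ |S| for every subset S, so no violating subset exists.

none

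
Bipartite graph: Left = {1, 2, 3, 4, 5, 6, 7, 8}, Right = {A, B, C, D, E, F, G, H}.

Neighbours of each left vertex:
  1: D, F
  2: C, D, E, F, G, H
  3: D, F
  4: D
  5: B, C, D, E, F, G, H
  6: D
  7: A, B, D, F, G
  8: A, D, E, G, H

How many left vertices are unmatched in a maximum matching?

2

One maximum matching: 1–D, 2–H, 3–F, 5–E, 7–A, 8–G.
The set {1, 3, 4, 6} has only 2 neighbours ({D, F}), so by Hall's theorem at most 6 of the 8 left vertices can be matched.
That matches 6 of the 8, leaving 2 unmatched; no matching can do better.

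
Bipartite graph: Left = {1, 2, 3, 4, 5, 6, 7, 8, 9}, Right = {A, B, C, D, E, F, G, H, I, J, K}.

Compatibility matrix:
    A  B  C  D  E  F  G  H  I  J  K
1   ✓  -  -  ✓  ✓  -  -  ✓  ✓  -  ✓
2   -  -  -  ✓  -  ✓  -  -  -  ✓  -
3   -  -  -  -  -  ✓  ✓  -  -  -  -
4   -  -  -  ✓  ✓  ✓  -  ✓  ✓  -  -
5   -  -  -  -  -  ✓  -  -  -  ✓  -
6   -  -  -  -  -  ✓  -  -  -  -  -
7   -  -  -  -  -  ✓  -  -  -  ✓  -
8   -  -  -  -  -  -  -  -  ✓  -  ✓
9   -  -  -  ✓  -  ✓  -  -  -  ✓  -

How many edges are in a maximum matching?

A valid assignment of size 7: 1–A, 2–D, 3–G, 4–E, 5–J, 6–F, 8–K.
The set {2, 5, 6, 7, 9} has only 3 neighbours ({D, F, J}), so by Hall's theorem at most 7 of the 9 left vertices can be matched.

7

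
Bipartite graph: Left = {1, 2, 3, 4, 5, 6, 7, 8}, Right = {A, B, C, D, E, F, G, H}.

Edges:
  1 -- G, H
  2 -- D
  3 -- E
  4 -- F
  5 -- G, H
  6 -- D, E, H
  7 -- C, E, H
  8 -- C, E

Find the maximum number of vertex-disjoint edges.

For example, pair 1-H, 2-D, 3-E, 4-F, 5-G, 7-C.
The set {1, 2, 3, 5, 6, 7, 8} has only 5 neighbours ({C, D, E, G, H}), so by Hall's theorem at most 6 of the 8 left vertices can be matched.

6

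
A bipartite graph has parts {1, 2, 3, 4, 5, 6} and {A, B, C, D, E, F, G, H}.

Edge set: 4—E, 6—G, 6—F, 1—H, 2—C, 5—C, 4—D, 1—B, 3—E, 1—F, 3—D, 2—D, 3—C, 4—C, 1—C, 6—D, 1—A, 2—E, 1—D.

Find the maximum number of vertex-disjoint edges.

A valid assignment of size 5: 1-A, 2-D, 3-C, 4-E, 6-F.
The set {2, 3, 4, 5} has only 3 neighbours ({C, D, E}), so by Hall's theorem at most 5 of the 6 left vertices can be matched.

5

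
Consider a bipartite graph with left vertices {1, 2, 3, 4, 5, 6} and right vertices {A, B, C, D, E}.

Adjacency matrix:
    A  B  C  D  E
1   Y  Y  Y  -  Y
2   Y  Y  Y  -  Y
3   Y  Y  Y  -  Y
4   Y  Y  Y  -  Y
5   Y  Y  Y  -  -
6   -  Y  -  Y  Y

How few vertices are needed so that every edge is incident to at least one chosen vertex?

The 5 edges 1–A, 2–C, 3–E, 4–B, 6–D form a matching, so any vertex cover needs at least 5 vertices (one per matched edge).
Conversely {6, A, B, C, E} meets every edge and has exactly 5 vertices, so 5 is optimal.

5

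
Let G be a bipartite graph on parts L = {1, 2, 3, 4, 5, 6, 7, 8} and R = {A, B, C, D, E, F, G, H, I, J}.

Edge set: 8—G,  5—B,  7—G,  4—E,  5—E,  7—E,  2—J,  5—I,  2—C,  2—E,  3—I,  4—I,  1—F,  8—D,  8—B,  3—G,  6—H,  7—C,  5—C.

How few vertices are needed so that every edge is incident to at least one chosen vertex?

A maximum matching has 8 edges (e.g. 1–F, 2–J, 3–G, 4–I, 5–E, 6–H, 7–C, 8–B).
By König's theorem the minimum vertex cover has the same size. One such cover is {1, 2, 3, 4, 5, 6, 7, 8}.

8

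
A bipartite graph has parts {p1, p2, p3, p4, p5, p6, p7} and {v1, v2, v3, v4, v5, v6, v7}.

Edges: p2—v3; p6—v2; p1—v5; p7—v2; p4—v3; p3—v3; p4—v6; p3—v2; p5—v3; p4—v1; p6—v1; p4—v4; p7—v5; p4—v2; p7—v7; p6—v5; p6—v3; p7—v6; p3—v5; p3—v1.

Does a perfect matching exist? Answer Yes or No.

The set {p2, p5} has only 1 neighbour ({v3}), so by Hall's theorem at most 6 of the 7 left vertices can be matched.
Hence no matching covers every left vertex.

No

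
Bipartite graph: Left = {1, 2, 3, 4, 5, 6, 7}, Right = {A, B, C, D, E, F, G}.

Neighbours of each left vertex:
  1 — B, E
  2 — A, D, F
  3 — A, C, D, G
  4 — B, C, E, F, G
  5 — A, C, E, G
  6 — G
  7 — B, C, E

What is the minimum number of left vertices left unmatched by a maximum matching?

0

For example, pair 1-E, 2-D, 3-C, 4-F, 5-A, 6-G, 7-B.
This saturates every left vertex, so 7 is the maximum.
That matches 7 of the 7, leaving 0 unmatched; no matching can do better.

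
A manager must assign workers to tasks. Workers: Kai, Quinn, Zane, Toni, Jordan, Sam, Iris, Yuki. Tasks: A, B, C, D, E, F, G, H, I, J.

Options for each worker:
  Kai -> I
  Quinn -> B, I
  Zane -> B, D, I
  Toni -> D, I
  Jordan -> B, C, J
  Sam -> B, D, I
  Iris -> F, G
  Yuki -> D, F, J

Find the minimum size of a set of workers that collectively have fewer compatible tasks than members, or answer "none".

4

Take S = {Kai, Quinn, Zane, Toni}. Its neighbourhood is {B, D, I}, so |N(S)| = 3 < |S| = 4.
Every subset of size less than 4 has at least as many neighbours as members, so 4 is the minimum.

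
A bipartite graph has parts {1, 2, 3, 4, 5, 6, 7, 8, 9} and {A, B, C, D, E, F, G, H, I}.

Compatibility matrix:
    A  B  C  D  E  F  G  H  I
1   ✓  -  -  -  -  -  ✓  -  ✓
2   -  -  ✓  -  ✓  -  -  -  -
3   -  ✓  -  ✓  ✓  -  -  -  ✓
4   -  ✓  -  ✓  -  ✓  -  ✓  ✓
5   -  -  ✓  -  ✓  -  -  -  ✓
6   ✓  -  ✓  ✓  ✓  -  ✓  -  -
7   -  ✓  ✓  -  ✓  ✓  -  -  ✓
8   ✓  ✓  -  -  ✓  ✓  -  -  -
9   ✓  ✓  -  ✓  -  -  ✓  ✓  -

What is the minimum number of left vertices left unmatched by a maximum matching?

For example, pair 1→I, 2→C, 3→B, 4→H, 5→E, 6→D, 7→F, 8→A, 9→G.
All 9 left vertices are matched, so no larger matching exists.
That matches 9 of the 9, leaving 0 unmatched; no matching can do better.

0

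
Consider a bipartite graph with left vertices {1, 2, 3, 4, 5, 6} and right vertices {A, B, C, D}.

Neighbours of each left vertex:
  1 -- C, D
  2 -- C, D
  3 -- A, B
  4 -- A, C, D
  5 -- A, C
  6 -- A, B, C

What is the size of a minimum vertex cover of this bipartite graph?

4

The 4 edges 1–D, 2–C, 3–B, 4–A form a matching, so any vertex cover needs at least 4 vertices (one per matched edge).
Conversely {A, B, C, D} meets every edge and has exactly 4 vertices, so 4 is optimal.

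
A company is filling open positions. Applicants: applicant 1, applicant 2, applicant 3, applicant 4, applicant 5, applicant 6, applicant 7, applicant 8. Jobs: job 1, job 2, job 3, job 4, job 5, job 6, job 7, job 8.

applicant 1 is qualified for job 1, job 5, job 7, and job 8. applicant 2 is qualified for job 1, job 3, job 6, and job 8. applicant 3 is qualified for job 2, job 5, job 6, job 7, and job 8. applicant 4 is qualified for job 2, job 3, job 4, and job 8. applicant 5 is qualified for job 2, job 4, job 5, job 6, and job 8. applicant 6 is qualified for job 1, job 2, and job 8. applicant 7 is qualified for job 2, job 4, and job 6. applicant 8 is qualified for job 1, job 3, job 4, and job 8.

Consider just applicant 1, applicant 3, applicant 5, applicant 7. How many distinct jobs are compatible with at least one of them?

The union of neighbours of {applicant 1, applicant 3, applicant 5, applicant 7} is {job 1, job 2, job 4, job 5, job 6, job 7, job 8}, which has 7 elements.
Since |N(S)| = 7 ≥ |S| = 4, Hall's condition holds for this subset.

7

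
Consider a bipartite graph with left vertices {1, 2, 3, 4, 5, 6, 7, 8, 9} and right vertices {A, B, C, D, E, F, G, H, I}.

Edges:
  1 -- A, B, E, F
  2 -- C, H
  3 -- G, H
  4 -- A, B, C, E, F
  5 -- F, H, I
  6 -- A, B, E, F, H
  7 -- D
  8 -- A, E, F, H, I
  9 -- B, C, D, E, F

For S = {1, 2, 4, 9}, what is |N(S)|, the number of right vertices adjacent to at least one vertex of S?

7

The union of neighbours of {1, 2, 4, 9} is {A, B, C, D, E, F, H}, which has 7 elements.
Since |N(S)| = 7 ≥ |S| = 4, Hall's condition holds for this subset.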